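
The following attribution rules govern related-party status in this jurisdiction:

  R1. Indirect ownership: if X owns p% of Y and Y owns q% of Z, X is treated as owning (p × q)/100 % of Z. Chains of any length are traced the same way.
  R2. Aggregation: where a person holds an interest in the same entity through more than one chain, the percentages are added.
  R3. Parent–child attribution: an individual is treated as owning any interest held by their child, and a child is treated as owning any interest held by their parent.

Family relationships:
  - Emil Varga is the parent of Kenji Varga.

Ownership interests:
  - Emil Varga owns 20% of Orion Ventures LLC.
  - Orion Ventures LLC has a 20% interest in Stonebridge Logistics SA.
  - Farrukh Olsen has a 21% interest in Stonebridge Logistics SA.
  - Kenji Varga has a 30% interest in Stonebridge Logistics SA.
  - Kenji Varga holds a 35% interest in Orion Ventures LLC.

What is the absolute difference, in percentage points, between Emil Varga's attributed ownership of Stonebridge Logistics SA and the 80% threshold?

39

By parent–child attribution (R3), Emil Varga is treated as also owning Kenji Varga's interest in Orion Ventures LLC, giving 20% + 35% = 55%.
By parent–child attribution (R3), Emil Varga is treated as owning Kenji Varga's 30% interest in Stonebridge Logistics SA.
Chain via Orion Ventures LLC (R1): 55% × 20% = 11% of Stonebridge Logistics SA.
Direct interest in Stonebridge Logistics SA: 30%.
Aggregating (R2): 11% + 30% = 41%.
41% falls short of the 80% threshold by 39 percentage points.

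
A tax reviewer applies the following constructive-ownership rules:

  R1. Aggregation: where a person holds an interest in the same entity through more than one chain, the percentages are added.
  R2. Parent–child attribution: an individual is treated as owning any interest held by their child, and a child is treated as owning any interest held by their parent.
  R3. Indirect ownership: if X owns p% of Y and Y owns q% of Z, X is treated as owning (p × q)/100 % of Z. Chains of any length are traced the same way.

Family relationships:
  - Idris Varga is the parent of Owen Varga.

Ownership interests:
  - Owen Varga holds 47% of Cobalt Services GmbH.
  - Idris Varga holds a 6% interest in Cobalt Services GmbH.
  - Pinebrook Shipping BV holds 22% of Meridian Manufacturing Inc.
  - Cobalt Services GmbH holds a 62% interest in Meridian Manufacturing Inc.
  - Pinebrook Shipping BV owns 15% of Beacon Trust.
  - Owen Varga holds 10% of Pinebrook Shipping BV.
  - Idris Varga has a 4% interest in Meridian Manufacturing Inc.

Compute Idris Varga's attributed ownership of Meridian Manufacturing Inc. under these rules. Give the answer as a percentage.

By parent–child attribution (R2), Idris Varga is treated as also owning Owen Varga's interest in Cobalt Services GmbH, giving 6% + 47% = 53%.
By parent–child attribution (R2), Idris Varga is treated as owning Owen Varga's 10% interest in Pinebrook Shipping BV.
Chain via Cobalt Services GmbH (R3): 53% × 62% = 32.86% of Meridian Manufacturing Inc.
Direct interest in Meridian Manufacturing Inc: 4%.
Chain via Pinebrook Shipping BV (R3): 10% × 22% = 2.2% of Meridian Manufacturing Inc.
Aggregating (R1): 32.86% + 4% + 2.2% = 39.06%.

39.06%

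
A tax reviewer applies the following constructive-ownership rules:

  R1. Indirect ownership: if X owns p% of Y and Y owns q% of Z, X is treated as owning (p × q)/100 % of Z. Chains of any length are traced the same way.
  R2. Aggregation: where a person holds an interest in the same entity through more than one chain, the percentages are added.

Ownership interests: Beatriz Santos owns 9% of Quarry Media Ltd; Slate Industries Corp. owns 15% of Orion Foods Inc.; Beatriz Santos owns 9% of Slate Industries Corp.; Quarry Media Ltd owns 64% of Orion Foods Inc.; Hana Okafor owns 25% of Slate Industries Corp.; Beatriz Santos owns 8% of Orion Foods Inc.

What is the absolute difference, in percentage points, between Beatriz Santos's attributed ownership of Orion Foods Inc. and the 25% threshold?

9.89

Chain via Quarry Media Ltd (R1): 9% × 64% = 5.76% of Orion Foods Inc.
Chain via Slate Industries Corp. (R1): 9% × 15% = 1.35% of Orion Foods Inc.
Direct interest in Orion Foods Inc: 8%.
Aggregating (R2): 5.76% + 1.35% + 8% = 15.11%.
15.11% falls short of the 25% threshold by 9.89 percentage points.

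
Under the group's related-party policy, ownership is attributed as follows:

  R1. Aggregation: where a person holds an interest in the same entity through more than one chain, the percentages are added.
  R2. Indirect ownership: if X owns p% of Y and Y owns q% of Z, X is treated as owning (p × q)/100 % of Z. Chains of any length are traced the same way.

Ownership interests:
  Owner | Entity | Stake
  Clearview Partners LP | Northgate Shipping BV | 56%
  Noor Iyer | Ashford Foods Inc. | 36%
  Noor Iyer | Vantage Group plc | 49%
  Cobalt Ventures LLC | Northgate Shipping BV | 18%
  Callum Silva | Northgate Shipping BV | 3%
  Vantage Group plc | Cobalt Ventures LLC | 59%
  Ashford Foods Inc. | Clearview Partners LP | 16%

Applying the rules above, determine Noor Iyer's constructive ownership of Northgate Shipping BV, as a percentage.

8.4294%

Chain via Vantage Group plc → Cobalt Ventures LLC (R2): 49% × 59% × 18% = 5.2038% of Northgate Shipping BV.
Chain via Ashford Foods Inc. → Clearview Partners LP (R2): 36% × 16% × 56% = 3.2256% of Northgate Shipping BV.
Aggregating (R1): 5.2038% + 3.2256% = 8.4294%.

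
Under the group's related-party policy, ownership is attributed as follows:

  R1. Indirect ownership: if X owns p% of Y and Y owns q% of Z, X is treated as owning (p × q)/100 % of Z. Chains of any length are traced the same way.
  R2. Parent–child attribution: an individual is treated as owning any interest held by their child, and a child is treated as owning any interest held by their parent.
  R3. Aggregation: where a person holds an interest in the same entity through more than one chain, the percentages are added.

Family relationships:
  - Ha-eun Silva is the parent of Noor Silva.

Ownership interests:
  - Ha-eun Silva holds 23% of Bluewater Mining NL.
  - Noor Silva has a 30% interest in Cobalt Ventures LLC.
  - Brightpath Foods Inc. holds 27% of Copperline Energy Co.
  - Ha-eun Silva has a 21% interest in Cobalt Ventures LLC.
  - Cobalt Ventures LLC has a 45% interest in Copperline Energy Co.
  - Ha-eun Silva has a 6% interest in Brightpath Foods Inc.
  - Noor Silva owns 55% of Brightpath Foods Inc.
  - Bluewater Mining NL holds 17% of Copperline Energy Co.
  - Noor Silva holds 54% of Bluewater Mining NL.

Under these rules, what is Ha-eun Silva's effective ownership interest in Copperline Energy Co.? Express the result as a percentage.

52.51%

By parent–child attribution (R2), Ha-eun Silva is treated as also owning Noor Silva's interest in Cobalt Ventures LLC, giving 21% + 30% = 51%.
By parent–child attribution (R2), Ha-eun Silva is treated as also owning Noor Silva's interest in Brightpath Foods Inc, giving 6% + 55% = 61%.
By parent–child attribution (R2), Ha-eun Silva is treated as also owning Noor Silva's interest in Bluewater Mining NL, giving 23% + 54% = 77%.
Chain via Cobalt Ventures LLC (R1): 51% × 45% = 22.95% of Copperline Energy Co.
Chain via Brightpath Foods Inc. (R1): 61% × 27% = 16.47% of Copperline Energy Co.
Chain via Bluewater Mining NL (R1): 77% × 17% = 13.09% of Copperline Energy Co.
Aggregating (R3): 22.95% + 16.47% + 13.09% = 52.51%.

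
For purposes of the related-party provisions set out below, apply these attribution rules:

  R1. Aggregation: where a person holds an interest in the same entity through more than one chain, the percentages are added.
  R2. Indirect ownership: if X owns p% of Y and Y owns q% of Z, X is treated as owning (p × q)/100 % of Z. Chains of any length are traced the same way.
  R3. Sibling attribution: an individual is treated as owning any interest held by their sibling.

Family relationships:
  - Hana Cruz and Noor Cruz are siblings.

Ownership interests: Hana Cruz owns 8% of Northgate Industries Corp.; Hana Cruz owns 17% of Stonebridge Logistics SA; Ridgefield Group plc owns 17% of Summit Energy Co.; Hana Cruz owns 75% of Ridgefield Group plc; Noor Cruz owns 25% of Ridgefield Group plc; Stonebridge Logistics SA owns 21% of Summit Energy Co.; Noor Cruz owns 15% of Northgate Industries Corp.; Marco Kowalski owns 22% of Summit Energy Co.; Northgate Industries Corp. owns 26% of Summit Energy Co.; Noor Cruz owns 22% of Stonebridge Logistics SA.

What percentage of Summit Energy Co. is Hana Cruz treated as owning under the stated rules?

By sibling attribution (R3), Hana Cruz is treated as also owning Noor Cruz's interest in Stonebridge Logistics SA, giving 17% + 22% = 39%.
By sibling attribution (R3), Hana Cruz is treated as also owning Noor Cruz's interest in Ridgefield Group plc, giving 75% + 25% = 100%.
By sibling attribution (R3), Hana Cruz is treated as also owning Noor Cruz's interest in Northgate Industries Corp, giving 8% + 15% = 23%.
Chain via Stonebridge Logistics SA (R2): 39% × 21% = 8.19% of Summit Energy Co.
Chain via Ridgefield Group plc (R2): 100% × 17% = 17% of Summit Energy Co.
Chain via Northgate Industries Corp. (R2): 23% × 26% = 5.98% of Summit Energy Co.
Aggregating (R1): 8.19% + 17% + 5.98% = 31.17%.

31.17%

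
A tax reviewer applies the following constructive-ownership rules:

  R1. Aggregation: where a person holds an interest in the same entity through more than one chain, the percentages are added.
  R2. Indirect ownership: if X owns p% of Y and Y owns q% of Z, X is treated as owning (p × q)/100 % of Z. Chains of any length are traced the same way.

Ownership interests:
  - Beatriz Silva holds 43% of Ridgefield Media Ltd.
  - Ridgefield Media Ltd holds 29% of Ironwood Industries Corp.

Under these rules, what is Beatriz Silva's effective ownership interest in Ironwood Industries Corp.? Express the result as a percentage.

Chain via Ridgefield Media Ltd (R2): 43% × 29% = 12.47% of Ironwood Industries Corp.

12.47%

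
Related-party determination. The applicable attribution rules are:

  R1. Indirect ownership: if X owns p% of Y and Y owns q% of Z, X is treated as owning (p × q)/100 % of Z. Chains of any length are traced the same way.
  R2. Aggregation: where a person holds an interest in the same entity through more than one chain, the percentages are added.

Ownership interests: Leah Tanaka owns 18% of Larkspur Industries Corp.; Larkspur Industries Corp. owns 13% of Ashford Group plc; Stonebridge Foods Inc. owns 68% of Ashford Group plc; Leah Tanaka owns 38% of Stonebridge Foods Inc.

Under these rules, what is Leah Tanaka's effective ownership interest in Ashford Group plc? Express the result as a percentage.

28.18%

Chain via Larkspur Industries Corp. (R1): 18% × 13% = 2.34% of Ashford Group plc.
Chain via Stonebridge Foods Inc. (R1): 38% × 68% = 25.84% of Ashford Group plc.
Aggregating (R2): 2.34% + 25.84% = 28.18%.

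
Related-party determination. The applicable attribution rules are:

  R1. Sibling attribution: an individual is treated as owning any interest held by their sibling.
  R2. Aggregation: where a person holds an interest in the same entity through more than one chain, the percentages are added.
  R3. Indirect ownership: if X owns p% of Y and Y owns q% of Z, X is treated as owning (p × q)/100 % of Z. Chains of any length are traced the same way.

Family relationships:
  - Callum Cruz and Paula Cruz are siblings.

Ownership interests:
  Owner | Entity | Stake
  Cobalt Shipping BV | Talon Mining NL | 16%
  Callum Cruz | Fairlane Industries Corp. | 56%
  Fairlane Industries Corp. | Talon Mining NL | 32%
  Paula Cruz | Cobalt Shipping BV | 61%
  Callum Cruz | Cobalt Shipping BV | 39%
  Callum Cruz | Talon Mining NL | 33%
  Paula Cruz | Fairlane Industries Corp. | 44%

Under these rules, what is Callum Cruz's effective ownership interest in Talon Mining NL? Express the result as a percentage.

81%

By sibling attribution (R1), Callum Cruz is treated as also owning Paula Cruz's interest in Fairlane Industries Corp, giving 56% + 44% = 100%.
By sibling attribution (R1), Callum Cruz is treated as also owning Paula Cruz's interest in Cobalt Shipping BV, giving 39% + 61% = 100%.
Chain via Fairlane Industries Corp. (R3): 100% × 32% = 32% of Talon Mining NL.
Chain via Cobalt Shipping BV (R3): 100% × 16% = 16% of Talon Mining NL.
Direct interest in Talon Mining NL: 33%.
Aggregating (R2): 32% + 16% + 33% = 81%.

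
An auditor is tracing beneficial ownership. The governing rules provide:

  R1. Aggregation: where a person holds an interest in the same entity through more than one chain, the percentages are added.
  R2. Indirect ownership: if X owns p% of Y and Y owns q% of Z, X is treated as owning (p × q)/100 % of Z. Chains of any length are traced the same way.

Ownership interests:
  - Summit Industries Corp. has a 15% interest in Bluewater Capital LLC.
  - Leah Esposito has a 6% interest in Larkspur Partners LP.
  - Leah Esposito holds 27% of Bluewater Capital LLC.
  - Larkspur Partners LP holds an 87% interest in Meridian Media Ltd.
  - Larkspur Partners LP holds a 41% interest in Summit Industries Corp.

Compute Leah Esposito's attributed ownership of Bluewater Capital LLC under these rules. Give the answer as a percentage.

Chain via Larkspur Partners LP → Summit Industries Corp. (R2): 6% × 41% × 15% = 0.369% of Bluewater Capital LLC.
Direct interest in Bluewater Capital LLC: 27%.
Aggregating (R1): 0.369% + 27% = 27.369%.

27.369%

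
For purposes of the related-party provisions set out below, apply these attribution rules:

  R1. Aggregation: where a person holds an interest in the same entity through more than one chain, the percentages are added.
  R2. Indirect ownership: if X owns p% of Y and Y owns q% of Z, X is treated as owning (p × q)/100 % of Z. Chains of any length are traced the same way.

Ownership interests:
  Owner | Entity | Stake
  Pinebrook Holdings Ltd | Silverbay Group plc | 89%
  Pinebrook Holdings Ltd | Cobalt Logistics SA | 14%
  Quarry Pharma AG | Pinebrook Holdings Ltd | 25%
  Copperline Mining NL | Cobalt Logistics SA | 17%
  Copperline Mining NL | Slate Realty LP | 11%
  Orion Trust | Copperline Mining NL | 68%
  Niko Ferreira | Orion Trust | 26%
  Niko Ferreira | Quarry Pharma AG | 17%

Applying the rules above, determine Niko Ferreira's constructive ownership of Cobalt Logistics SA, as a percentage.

Chain via Orion Trust → Copperline Mining NL (R2): 26% × 68% × 17% = 3.0056% of Cobalt Logistics SA.
Chain via Quarry Pharma AG → Pinebrook Holdings Ltd (R2): 17% × 25% × 14% = 0.595% of Cobalt Logistics SA.
Aggregating (R1): 3.0056% + 0.595% = 3.6006%.

3.6006%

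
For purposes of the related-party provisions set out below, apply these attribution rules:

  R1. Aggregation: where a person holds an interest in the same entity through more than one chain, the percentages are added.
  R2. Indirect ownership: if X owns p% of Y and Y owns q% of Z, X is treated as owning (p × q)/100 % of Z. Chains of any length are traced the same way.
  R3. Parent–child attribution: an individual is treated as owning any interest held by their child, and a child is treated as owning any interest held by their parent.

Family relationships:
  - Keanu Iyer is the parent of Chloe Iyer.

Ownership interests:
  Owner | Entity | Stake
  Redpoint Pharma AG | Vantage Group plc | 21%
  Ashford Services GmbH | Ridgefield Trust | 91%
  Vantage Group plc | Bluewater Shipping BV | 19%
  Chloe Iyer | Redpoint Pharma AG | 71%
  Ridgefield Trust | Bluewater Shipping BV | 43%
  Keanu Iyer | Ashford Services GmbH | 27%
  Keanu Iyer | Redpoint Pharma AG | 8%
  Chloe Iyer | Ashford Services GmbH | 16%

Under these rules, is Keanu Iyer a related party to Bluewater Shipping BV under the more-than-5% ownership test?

Yes

By parent–child attribution (R3), Keanu Iyer is treated as also owning Chloe Iyer's interest in Ashford Services GmbH, giving 27% + 16% = 43%.
By parent–child attribution (R3), Keanu Iyer is treated as also owning Chloe Iyer's interest in Redpoint Pharma AG, giving 8% + 71% = 79%.
Chain via Ashford Services GmbH → Ridgefield Trust (R2): 43% × 91% × 43% = 16.8259% of Bluewater Shipping BV.
Chain via Redpoint Pharma AG → Vantage Group plc (R2): 79% × 21% × 19% = 3.1521% of Bluewater Shipping BV.
Aggregating (R1): 16.8259% + 3.1521% = 19.978%.
19.978% exceeds the 5% threshold, so Keanu is a related party to Bluewater Shipping BV.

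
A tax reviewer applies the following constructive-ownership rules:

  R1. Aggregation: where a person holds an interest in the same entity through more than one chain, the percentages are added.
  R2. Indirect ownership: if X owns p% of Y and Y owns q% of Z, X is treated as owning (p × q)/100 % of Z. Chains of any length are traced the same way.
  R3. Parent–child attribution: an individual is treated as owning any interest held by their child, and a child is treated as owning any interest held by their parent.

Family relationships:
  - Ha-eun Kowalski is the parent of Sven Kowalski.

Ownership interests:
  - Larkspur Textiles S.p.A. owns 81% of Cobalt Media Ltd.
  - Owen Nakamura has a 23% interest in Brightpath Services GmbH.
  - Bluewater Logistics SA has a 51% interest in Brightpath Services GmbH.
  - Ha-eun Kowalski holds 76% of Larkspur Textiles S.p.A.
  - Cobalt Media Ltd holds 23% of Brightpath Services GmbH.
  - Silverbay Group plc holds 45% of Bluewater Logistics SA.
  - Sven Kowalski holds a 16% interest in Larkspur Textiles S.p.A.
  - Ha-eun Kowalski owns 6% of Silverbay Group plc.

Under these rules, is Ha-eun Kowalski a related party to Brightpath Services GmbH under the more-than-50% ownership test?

By parent–child attribution (R3), Ha-eun Kowalski is treated as also owning Sven Kowalski's interest in Larkspur Textiles S.p.A, giving 76% + 16% = 92%.
Chain via Larkspur Textiles S.p.A. → Cobalt Media Ltd (R2): 92% × 81% × 23% = 17.1396% of Brightpath Services GmbH.
Chain via Silverbay Group plc → Bluewater Logistics SA (R2): 6% × 45% × 51% = 1.377% of Brightpath Services GmbH.
Aggregating (R1): 17.1396% + 1.377% = 18.5166%.
18.5166% does not exceed the 50% threshold, so Ha-eun is not a related party to Brightpath Services GmbH.

No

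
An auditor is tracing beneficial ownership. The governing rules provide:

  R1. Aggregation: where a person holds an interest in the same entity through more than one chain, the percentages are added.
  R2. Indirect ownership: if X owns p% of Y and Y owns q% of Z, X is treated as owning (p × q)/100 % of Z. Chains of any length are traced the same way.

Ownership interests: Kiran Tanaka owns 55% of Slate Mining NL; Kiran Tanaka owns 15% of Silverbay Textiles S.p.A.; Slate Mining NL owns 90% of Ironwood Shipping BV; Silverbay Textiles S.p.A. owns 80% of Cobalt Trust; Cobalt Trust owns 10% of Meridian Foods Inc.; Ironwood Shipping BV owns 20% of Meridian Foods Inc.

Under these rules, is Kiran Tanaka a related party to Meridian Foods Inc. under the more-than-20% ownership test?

Chain via Slate Mining NL → Ironwood Shipping BV (R2): 55% × 90% × 20% = 9.9% of Meridian Foods Inc.
Chain via Silverbay Textiles S.p.A. → Cobalt Trust (R2): 15% × 80% × 10% = 1.2% of Meridian Foods Inc.
Aggregating (R1): 9.9% + 1.2% = 11.1%.
11.1% does not exceed the 20% threshold, so Kiran is not a related party to Meridian Foods Inc.

No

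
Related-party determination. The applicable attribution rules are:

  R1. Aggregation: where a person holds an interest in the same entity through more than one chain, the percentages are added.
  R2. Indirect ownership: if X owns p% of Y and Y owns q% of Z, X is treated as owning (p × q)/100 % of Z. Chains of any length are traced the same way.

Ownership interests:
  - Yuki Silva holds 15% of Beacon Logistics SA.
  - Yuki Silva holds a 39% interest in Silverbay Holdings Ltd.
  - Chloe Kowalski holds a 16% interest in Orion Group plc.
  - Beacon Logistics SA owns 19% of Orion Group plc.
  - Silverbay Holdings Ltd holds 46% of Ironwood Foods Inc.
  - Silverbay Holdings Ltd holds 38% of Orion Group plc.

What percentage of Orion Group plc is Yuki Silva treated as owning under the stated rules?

17.67%

Chain via Beacon Logistics SA (R2): 15% × 19% = 2.85% of Orion Group plc.
Chain via Silverbay Holdings Ltd (R2): 39% × 38% = 14.82% of Orion Group plc.
Aggregating (R1): 2.85% + 14.82% = 17.67%.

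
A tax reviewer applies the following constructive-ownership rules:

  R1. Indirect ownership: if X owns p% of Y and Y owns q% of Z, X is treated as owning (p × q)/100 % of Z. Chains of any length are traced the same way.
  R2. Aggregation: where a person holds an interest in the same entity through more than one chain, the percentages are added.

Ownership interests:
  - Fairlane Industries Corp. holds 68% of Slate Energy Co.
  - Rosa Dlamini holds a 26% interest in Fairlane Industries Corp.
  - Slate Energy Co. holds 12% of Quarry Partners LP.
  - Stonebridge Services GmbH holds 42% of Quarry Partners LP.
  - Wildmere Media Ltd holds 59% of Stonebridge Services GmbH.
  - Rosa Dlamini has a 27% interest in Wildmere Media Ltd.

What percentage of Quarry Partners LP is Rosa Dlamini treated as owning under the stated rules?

8.8122%

Chain via Fairlane Industries Corp. → Slate Energy Co. (R1): 26% × 68% × 12% = 2.1216% of Quarry Partners LP.
Chain via Wildmere Media Ltd → Stonebridge Services GmbH (R1): 27% × 59% × 42% = 6.6906% of Quarry Partners LP.
Aggregating (R2): 2.1216% + 6.6906% = 8.8122%.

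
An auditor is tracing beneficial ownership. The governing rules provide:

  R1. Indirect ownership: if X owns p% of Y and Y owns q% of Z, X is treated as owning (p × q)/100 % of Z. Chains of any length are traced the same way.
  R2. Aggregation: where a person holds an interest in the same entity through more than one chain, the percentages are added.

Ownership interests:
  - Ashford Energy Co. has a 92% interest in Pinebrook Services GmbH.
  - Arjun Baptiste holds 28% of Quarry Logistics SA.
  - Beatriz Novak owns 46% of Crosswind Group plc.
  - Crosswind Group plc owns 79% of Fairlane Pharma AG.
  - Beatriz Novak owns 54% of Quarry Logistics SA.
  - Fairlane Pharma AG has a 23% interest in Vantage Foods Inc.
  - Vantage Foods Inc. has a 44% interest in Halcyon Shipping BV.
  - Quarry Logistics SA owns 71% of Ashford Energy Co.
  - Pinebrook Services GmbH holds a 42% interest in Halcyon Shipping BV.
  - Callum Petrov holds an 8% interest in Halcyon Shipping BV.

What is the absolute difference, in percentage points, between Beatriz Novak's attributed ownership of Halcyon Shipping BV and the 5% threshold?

Chain via Quarry Logistics SA → Ashford Energy Co. → Pinebrook Services GmbH (R1): 54% × 71% × 92% × 42% = 14.814576% of Halcyon Shipping BV.
Chain via Crosswind Group plc → Fairlane Pharma AG → Vantage Foods Inc. (R1): 46% × 79% × 23% × 44% = 3.677608% of Halcyon Shipping BV.
Aggregating (R2): 14.814576% + 3.677608% = 18.492184%.
18.492184% exceeds the 5% threshold by 13.492184 percentage points.

13.492184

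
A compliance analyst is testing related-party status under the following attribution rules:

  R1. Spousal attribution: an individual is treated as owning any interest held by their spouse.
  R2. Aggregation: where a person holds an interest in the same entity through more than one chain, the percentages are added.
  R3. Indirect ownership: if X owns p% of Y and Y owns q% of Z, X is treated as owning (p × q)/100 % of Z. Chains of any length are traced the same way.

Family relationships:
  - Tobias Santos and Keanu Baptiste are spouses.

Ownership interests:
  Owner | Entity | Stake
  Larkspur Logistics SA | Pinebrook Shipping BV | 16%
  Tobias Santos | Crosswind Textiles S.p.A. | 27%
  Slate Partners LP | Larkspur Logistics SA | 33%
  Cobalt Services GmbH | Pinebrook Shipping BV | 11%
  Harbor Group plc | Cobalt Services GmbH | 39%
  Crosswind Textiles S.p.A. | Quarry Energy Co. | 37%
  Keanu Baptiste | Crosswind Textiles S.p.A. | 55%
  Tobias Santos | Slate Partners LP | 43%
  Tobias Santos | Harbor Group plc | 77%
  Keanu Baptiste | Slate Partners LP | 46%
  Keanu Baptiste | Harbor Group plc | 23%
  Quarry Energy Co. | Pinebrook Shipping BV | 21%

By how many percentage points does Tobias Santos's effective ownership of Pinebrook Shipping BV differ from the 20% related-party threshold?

4.6394

By spousal attribution (R1), Tobias Santos is treated as also owning Keanu Baptiste's interest in Slate Partners LP, giving 43% + 46% = 89%.
By spousal attribution (R1), Tobias Santos is treated as also owning Keanu Baptiste's interest in Harbor Group plc, giving 77% + 23% = 100%.
By spousal attribution (R1), Tobias Santos is treated as also owning Keanu Baptiste's interest in Crosswind Textiles S.p.A, giving 27% + 55% = 82%.
Chain via Slate Partners LP → Larkspur Logistics SA (R3): 89% × 33% × 16% = 4.6992% of Pinebrook Shipping BV.
Chain via Harbor Group plc → Cobalt Services GmbH (R3): 100% × 39% × 11% = 4.29% of Pinebrook Shipping BV.
Chain via Crosswind Textiles S.p.A. → Quarry Energy Co. (R3): 82% × 37% × 21% = 6.3714% of Pinebrook Shipping BV.
Aggregating (R2): 4.6992% + 4.29% + 6.3714% = 15.3606%.
15.3606% falls short of the 20% threshold by 4.6394 percentage points.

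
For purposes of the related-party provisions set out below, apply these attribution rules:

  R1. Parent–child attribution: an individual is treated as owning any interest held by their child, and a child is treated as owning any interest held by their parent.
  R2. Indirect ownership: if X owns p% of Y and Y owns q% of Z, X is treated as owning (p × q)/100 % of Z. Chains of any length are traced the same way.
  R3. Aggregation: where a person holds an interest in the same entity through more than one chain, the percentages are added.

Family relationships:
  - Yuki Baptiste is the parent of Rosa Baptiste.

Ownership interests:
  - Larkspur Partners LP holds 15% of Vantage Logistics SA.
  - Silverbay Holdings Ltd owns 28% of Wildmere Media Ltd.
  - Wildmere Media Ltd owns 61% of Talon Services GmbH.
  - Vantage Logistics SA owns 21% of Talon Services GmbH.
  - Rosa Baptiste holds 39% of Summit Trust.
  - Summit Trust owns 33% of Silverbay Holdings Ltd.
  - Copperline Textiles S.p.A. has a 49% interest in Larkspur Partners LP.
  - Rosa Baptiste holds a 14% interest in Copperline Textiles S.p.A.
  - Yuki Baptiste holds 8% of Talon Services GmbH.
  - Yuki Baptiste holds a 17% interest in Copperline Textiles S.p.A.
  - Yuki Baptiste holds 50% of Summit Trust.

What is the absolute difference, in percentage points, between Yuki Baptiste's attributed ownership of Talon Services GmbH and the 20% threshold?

By parent–child attribution (R1), Yuki Baptiste is treated as also owning Rosa Baptiste's interest in Copperline Textiles S.p.A, giving 17% + 14% = 31%.
By parent–child attribution (R1), Yuki Baptiste is treated as also owning Rosa Baptiste's interest in Summit Trust, giving 50% + 39% = 89%.
Chain via Copperline Textiles S.p.A. → Larkspur Partners LP → Vantage Logistics SA (R2): 31% × 49% × 15% × 21% = 0.478485% of Talon Services GmbH.
Chain via Summit Trust → Silverbay Holdings Ltd → Wildmere Media Ltd (R2): 89% × 33% × 28% × 61% = 5.016396% of Talon Services GmbH.
Direct interest in Talon Services GmbH: 8%.
Aggregating (R3): 0.478485% + 5.016396% + 8% = 13.494881%.
13.494881% falls short of the 20% threshold by 6.505119 percentage points.

6.505119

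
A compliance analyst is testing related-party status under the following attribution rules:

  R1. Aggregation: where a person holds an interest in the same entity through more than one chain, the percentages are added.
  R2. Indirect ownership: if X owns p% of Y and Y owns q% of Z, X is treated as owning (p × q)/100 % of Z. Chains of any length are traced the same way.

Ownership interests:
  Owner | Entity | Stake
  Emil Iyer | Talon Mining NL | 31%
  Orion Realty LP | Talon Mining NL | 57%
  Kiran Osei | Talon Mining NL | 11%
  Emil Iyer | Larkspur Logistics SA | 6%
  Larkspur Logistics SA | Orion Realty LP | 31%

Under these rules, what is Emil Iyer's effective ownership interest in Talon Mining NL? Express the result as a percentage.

Chain via Larkspur Logistics SA → Orion Realty LP (R2): 6% × 31% × 57% = 1.0602% of Talon Mining NL.
Direct interest in Talon Mining NL: 31%.
Aggregating (R1): 1.0602% + 31% = 32.0602%.

32.0602%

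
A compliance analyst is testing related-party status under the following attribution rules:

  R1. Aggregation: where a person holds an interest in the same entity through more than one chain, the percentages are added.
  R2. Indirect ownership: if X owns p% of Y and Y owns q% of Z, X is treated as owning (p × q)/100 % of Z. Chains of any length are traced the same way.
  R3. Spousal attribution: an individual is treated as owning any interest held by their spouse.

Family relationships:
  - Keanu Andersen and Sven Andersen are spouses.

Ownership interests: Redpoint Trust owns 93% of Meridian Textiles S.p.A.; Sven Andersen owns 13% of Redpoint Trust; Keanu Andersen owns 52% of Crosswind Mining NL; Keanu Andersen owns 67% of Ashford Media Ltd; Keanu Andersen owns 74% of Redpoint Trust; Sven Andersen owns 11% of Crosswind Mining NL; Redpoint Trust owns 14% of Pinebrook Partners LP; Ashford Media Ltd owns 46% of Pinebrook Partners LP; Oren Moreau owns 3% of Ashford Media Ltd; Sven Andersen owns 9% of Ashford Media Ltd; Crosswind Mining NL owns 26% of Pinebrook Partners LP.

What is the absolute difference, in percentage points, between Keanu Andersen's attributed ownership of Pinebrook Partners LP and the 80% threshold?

16.48

By spousal attribution (R3), Keanu Andersen is treated as also owning Sven Andersen's interest in Redpoint Trust, giving 74% + 13% = 87%.
By spousal attribution (R3), Keanu Andersen is treated as also owning Sven Andersen's interest in Crosswind Mining NL, giving 52% + 11% = 63%.
By spousal attribution (R3), Keanu Andersen is treated as also owning Sven Andersen's interest in Ashford Media Ltd, giving 67% + 9% = 76%.
Chain via Redpoint Trust (R2): 87% × 14% = 12.18% of Pinebrook Partners LP.
Chain via Crosswind Mining NL (R2): 63% × 26% = 16.38% of Pinebrook Partners LP.
Chain via Ashford Media Ltd (R2): 76% × 46% = 34.96% of Pinebrook Partners LP.
Aggregating (R1): 12.18% + 16.38% + 34.96% = 63.52%.
63.52% falls short of the 80% threshold by 16.48 percentage points.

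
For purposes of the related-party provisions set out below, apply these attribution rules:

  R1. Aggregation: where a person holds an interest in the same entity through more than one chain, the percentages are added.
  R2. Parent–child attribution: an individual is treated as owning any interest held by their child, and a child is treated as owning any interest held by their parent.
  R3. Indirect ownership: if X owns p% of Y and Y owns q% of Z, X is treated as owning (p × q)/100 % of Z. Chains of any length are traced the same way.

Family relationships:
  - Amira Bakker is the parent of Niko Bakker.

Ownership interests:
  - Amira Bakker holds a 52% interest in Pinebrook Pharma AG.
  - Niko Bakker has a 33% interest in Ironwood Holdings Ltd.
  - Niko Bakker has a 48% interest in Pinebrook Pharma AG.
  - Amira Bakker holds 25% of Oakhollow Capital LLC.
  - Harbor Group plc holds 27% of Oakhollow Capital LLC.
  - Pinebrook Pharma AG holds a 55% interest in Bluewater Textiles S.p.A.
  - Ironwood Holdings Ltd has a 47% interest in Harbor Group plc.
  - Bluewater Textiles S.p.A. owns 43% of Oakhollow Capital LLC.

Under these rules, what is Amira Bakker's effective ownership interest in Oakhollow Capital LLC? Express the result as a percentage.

By parent–child attribution (R2), Amira Bakker is treated as also owning Niko Bakker's interest in Pinebrook Pharma AG, giving 52% + 48% = 100%.
By parent–child attribution (R2), Amira Bakker is treated as owning Niko Bakker's 33% interest in Ironwood Holdings Ltd.
Chain via Pinebrook Pharma AG → Bluewater Textiles S.p.A. (R3): 100% × 55% × 43% = 23.65% of Oakhollow Capital LLC.
Direct interest in Oakhollow Capital LLC: 25%.
Chain via Ironwood Holdings Ltd → Harbor Group plc (R3): 33% × 47% × 27% = 4.1877% of Oakhollow Capital LLC.
Aggregating (R1): 23.65% + 25% + 4.1877% = 52.8377%.

52.8377%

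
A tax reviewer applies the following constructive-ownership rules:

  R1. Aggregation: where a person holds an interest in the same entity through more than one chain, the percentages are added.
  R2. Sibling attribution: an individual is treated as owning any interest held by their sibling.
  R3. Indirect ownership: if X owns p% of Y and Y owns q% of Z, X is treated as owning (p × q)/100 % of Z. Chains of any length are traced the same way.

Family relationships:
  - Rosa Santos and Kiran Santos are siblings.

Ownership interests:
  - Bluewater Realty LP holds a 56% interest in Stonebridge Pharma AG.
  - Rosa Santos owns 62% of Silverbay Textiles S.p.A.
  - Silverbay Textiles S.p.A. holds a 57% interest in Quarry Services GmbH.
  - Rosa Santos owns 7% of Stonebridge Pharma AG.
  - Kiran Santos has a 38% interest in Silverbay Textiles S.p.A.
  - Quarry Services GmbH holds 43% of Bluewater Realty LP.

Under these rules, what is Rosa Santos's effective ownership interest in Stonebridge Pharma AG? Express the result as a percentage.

By sibling attribution (R2), Rosa Santos is treated as also owning Kiran Santos's interest in Silverbay Textiles S.p.A, giving 62% + 38% = 100%.
Chain via Silverbay Textiles S.p.A. → Quarry Services GmbH → Bluewater Realty LP (R3): 100% × 57% × 43% × 56% = 13.7256% of Stonebridge Pharma AG.
Direct interest in Stonebridge Pharma AG: 7%.
Aggregating (R1): 13.7256% + 7% = 20.7256%.

20.7256%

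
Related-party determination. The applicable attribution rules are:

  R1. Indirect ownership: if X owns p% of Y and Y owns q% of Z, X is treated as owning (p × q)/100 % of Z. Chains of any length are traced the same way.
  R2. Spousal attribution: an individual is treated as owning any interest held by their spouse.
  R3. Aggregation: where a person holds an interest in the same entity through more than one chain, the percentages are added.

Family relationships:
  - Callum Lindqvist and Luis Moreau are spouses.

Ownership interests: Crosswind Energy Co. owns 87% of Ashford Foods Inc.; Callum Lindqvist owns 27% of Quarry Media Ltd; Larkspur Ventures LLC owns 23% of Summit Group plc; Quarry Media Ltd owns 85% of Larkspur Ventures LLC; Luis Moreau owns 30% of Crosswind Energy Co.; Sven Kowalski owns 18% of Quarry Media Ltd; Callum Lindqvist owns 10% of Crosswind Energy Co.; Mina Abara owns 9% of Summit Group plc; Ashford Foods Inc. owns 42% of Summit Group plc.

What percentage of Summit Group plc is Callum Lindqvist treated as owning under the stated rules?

By spousal attribution (R2), Callum Lindqvist is treated as also owning Luis Moreau's interest in Crosswind Energy Co, giving 10% + 30% = 40%.
Chain via Quarry Media Ltd → Larkspur Ventures LLC (R1): 27% × 85% × 23% = 5.2785% of Summit Group plc.
Chain via Crosswind Energy Co. → Ashford Foods Inc. (R1): 40% × 87% × 42% = 14.616% of Summit Group plc.
Aggregating (R3): 5.2785% + 14.616% = 19.8945%.

19.8945%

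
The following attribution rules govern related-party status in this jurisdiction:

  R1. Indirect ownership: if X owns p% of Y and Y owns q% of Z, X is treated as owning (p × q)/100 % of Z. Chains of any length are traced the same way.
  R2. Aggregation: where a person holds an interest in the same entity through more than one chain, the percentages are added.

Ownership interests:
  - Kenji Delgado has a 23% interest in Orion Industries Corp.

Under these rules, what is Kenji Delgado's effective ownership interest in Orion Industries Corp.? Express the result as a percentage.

23%

Direct interest in Orion Industries Corp: 23%.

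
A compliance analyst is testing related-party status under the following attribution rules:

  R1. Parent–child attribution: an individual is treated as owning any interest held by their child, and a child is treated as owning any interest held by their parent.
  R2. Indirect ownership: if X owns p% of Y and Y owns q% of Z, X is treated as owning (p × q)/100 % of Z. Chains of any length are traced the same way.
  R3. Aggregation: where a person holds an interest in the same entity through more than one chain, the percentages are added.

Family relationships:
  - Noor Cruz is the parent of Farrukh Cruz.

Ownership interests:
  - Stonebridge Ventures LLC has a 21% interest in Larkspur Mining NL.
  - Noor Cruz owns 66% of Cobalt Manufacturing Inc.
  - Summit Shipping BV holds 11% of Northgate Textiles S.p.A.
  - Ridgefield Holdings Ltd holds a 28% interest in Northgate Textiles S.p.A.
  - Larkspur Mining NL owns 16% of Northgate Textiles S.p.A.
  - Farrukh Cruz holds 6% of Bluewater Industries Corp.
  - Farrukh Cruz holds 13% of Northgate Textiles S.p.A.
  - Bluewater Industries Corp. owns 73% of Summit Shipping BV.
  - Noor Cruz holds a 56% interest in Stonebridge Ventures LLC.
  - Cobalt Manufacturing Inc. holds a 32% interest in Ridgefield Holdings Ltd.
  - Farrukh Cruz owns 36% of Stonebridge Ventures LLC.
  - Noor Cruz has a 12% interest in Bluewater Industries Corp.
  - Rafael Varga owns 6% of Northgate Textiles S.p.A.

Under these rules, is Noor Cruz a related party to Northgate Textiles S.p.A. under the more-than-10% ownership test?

Yes

By parent–child attribution (R1), Noor Cruz is treated as also owning Farrukh Cruz's interest in Stonebridge Ventures LLC, giving 56% + 36% = 92%.
By parent–child attribution (R1), Noor Cruz is treated as also owning Farrukh Cruz's interest in Bluewater Industries Corp, giving 12% + 6% = 18%.
By parent–child attribution (R1), Noor Cruz is treated as owning Farrukh Cruz's 13% interest in Northgate Textiles S.p.A.
Chain via Stonebridge Ventures LLC → Larkspur Mining NL (R2): 92% × 21% × 16% = 3.0912% of Northgate Textiles S.p.A.
Chain via Cobalt Manufacturing Inc. → Ridgefield Holdings Ltd (R2): 66% × 32% × 28% = 5.9136% of Northgate Textiles S.p.A.
Chain via Bluewater Industries Corp. → Summit Shipping BV (R2): 18% × 73% × 11% = 1.4454% of Northgate Textiles S.p.A.
Direct interest in Northgate Textiles S.p.A: 13%.
Aggregating (R3): 3.0912% + 5.9136% + 1.4454% + 13% = 23.4502%.
23.4502% exceeds the 10% threshold, so Noor is a related party to Northgate Textiles S.p.A.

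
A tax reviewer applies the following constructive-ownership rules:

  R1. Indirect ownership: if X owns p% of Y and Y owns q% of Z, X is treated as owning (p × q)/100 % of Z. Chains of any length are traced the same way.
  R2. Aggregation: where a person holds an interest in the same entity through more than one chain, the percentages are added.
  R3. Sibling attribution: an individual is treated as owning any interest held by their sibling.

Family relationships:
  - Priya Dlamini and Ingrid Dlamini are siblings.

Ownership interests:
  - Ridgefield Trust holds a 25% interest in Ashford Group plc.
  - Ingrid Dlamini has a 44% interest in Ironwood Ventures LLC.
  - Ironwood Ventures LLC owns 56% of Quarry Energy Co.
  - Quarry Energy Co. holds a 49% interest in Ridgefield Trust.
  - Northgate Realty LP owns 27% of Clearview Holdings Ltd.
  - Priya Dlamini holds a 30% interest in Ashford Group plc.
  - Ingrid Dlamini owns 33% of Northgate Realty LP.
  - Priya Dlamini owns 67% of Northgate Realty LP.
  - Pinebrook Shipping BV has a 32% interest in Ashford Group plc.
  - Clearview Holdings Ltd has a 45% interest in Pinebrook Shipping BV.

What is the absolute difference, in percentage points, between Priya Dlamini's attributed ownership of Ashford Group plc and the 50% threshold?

By sibling attribution (R3), Priya Dlamini is treated as also owning Ingrid Dlamini's interest in Northgate Realty LP, giving 67% + 33% = 100%.
By sibling attribution (R3), Priya Dlamini is treated as owning Ingrid Dlamini's 44% interest in Ironwood Ventures LLC.
Chain via Northgate Realty LP → Clearview Holdings Ltd → Pinebrook Shipping BV (R1): 100% × 27% × 45% × 32% = 3.888% of Ashford Group plc.
Direct interest in Ashford Group plc: 30%.
Chain via Ironwood Ventures LLC → Quarry Energy Co. → Ridgefield Trust (R1): 44% × 56% × 49% × 25% = 3.0184% of Ashford Group plc.
Aggregating (R2): 3.888% + 30% + 3.0184% = 36.9064%.
36.9064% falls short of the 50% threshold by 13.0936 percentage points.

13.0936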